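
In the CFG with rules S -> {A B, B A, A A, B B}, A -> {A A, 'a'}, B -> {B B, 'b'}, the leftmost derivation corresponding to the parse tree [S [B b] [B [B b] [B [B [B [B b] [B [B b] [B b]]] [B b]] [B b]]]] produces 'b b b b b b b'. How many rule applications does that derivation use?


Every bracketed nonterminal node [X ...] in the tree is produced by exactly one rule application.
Reading the tree off as a leftmost derivation:
  Step 1: S  =>  B B   (applied S -> B B)
  Step 2: B B  =>  b B   (applied B -> b)
  Step 3: b B  =>  b B B   (applied B -> B B)
  Step 4: b B B  =>  b b B   (applied B -> b)
  Step 5: b b B  =>  b b B B   (applied B -> B B)
  Step 6: b b B B  =>  b b B B B   (applied B -> B B)
  Step 7: b b B B B  =>  b b B B B B   (applied B -> B B)
  Step 8: b b B B B B  =>  b b b B B B   (applied B -> b)
  Step 9: b b b B B B  =>  b b b B B B B   (applied B -> B B)
  Step 10: b b b B B B B  =>  b b b b B B B   (applied B -> b)
  Step 11: b b b b B B B  =>  b b b b b B B   (applied B -> b)
  Step 12: b b b b b B B  =>  b b b b b b B   (applied B -> b)
  Step 13: b b b b b b B  =>  b b b b b b b   (applied B -> b)
Final yield: b b b b b b b
Total rewrite steps: 13

13


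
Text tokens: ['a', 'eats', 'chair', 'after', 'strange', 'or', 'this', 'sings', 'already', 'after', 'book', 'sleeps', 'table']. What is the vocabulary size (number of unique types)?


Listing all tokens and tracking unique types:
  Token 1: 'a' -> NEW (unique so far: 1)
  Token 2: 'eats' -> NEW (unique so far: 2)
  Token 3: 'chair' -> NEW (unique so far: 3)
  Token 4: 'after' -> NEW (unique so far: 4)
  Token 5: 'strange' -> NEW (unique so far: 5)
  Token 6: 'or' -> NEW (unique so far: 6)
  Token 7: 'this' -> NEW (unique so far: 7)
  Token 8: 'sings' -> NEW (unique so far: 8)
  Token 9: 'already' -> NEW (unique so far: 9)
  Token 10: 'after' -> duplicate (unique so far: 9)
  Token 11: 'book' -> NEW (unique so far: 10)
  Token 12: 'sleeps' -> NEW (unique so far: 11)
  Token 13: 'table' -> NEW (unique so far: 12)
Unique types: ('a', 'after', 'already', 'book', 'chair', 'eats', 'or', 'sings', 'sleeps', 'strange', 'table', 'this')
Vocabulary size: 12

12


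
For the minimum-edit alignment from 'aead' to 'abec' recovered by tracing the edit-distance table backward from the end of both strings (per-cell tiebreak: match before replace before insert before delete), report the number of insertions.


Edit distance = 3. Backtracking from cell (4, 4) with preference match > replace > insert > delete,
then listing the resulting alignment 'aead' -> 'abec' left to right:
  Step 1: keep 'a'
  Step 2: replace e->b
  Step 3: replace a->e
  Step 4: replace d->c
Total insertions: 0

0


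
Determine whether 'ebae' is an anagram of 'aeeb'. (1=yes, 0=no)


Sort characters of 'ebae': 'abee'
Sort characters of 'aeeb': 'abee'
Sorted forms match -> they ARE anagrams
Result: 1

1


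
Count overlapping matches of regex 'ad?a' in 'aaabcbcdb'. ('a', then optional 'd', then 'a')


Pattern: ad?a means 'a', then optional 'd', then 'a'.
Scanning 'aaabcbcdb' position-by-position:
  Pos 0: window 'aaa' -> MATCH
  Pos 1: window 'aab' -> MATCH
  Pos 2: window 'abc' -> no
  Pos 3: window 'bcb' -> no
  Pos 4: window 'cbc' -> no
  Pos 5: window 'bcd' -> no
  Pos 6: window 'cdb' -> no
  Pos 7: window 'db' -> no
  Pos 8: window 'b' -> no
Total matches: 2

2


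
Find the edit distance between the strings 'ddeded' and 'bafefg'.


Building DP table for s1='ddeded' (len 6) and s2='bafefg' (len 6):
       b  a  f  e  f  g
    0  1  2  3  4  5  6
  d 1  1  2  3  4  5  6
  d 2  2  2  3  4  5  6
  e 3  3  3  3  3  4  5
  d 4  4  4  4  4  4  5
  e 5  5  5  5  4  5  5
  d 6  6  6  6  5  5  6
Edit distance = dp[6][6] = 6

6


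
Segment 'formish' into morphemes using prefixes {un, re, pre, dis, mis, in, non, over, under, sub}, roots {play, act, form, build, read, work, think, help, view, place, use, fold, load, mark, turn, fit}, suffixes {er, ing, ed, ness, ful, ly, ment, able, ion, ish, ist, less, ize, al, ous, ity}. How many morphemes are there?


Segmenting 'formish' against the inventory:
  'form' -> root (morpheme 1)
  'ish' -> suffix (morpheme 2)
Total morphemes: 2

2


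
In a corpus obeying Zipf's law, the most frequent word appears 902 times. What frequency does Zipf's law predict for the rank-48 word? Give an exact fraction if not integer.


Zipf's law: freq(rank) = f1 / rank
f1 = 902, rank = 48
freq = 902 / 48
GCD(902, 48) = 2
Simplified: 451/24

451/24


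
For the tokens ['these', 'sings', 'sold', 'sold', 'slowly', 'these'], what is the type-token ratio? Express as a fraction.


Tokens: 6
Unique types: ('sings', 'slowly', 'sold', 'these') = 4
TTR = 4/6
Simplify: divide both by 2 -> 2/3
TTR = 2/3

2/3


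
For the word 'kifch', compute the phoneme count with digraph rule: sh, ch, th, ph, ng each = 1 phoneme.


Parsing 'kifch' greedily, digraphs first:
  'k' -> consonant phoneme (phonemes so far: 1)
  'i' -> vowel phoneme (phonemes so far: 2)
  'f' -> consonant phoneme (phonemes so far: 3)
  'ch' -> digraph (1 consonant phoneme) (phonemes so far: 4)
Total phonemes: 4

4


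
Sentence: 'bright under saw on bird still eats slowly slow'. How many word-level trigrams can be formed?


Word trigrams from [9] words:
  Trigram 1: (bright under saw)
  Trigram 2: (under saw on)
  Trigram 3: (saw on bird)
  Trigram 4: (on bird still)
  Trigram 5: (bird still eats)
  Trigram 6: (still eats slowly)
  Trigram 7: (eats slowly slow)
Total word trigrams: 9 - 2 = 7

7


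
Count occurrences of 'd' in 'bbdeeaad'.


Scanning 'bbdeeaad' for 'd':
  Position 2: 'd' -> MATCH (count: 1)
  Position 7: 'd' -> MATCH (count: 2)
Total occurrences of 'd': 2

2


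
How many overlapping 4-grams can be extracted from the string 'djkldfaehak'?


String 'djkldfaehak' has length L = 11.
Number of overlapping n-grams = L - n + 1
Substituting: 11 - 4 + 1 = 8

8


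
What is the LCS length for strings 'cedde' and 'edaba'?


DP table for LCS of 'cedde' and 'edaba':
       e  d  a  b  a
    0  0  0  0  0  0
  c 0  0  0  0  0  0
  e 0  1  1  1  1  1
  d 0  1  2  2  2  2
  d 0  1  2  2  2  2
  e 0  1  2  2  2  2
LCS: 'ed'
LCS length = 2

2


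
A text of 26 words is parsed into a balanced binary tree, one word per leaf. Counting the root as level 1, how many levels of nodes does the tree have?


In a balanced binary tree with n leaves the deepest leaf is ceil(log2(n)) edges below the root,
so counting node levels inclusive of root and leaves gives ceil(log2(n)) + 1 levels.
log2(26) = 4.7004
ceil(4.7004) = 5
levels = 5 + 1 = 6

6


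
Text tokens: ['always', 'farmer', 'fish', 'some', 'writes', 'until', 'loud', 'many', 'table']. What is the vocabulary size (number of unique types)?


Listing all tokens and tracking unique types:
  Token 1: 'always' -> NEW (unique so far: 1)
  Token 2: 'farmer' -> NEW (unique so far: 2)
  Token 3: 'fish' -> NEW (unique so far: 3)
  Token 4: 'some' -> NEW (unique so far: 4)
  Token 5: 'writes' -> NEW (unique so far: 5)
  Token 6: 'until' -> NEW (unique so far: 6)
  Token 7: 'loud' -> NEW (unique so far: 7)
  Token 8: 'many' -> NEW (unique so far: 8)
  Token 9: 'table' -> NEW (unique so far: 9)
Unique types: ('always', 'farmer', 'fish', 'loud', 'many', 'some', 'table', 'until', 'writes')
Vocabulary size: 9

9


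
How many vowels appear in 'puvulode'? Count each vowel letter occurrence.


Scanning each character of 'puvulode':
  Position 1: 'p' -> consonant (running count: 0)
  Position 2: 'u' -> vowel (running count: 1)
  Position 3: 'v' -> consonant (running count: 1)
  Position 4: 'u' -> vowel (running count: 2)
  Position 5: 'l' -> consonant (running count: 2)
  Position 6: 'o' -> vowel (running count: 3)
  Position 7: 'd' -> consonant (running count: 3)
  Position 8: 'e' -> vowel (running count: 4)
Total vowels: 4

4


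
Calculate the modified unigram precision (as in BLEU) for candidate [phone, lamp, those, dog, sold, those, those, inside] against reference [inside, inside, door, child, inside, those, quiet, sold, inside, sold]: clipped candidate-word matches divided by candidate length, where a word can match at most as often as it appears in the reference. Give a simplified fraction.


Reference word counts: {'child': 1, 'door': 1, 'inside': 4, 'quiet': 1, 'sold': 2, 'those': 1}
Checking each candidate word (with clipping):
  'phone' -> not in reference -> no match (matches: 0)
  'lamp' -> not in reference -> no match (matches: 0)
  'those' -> in reference (ref count 1, used 1/1) -> match (matches: 1)
  'dog' -> not in reference -> no match (matches: 1)
  'sold' -> in reference (ref count 2, used 1/2) -> match (matches: 2)
  'those' -> ref count 1 already used up (1/1) -> clipped, no match (matches: 2)
  'those' -> ref count 1 already used up (1/1) -> clipped, no match (matches: 2)
  'inside' -> in reference (ref count 4, used 1/4) -> match (matches: 3)
Clipped matches: 3, Candidate length: 8
Precision = 3/8

3/8


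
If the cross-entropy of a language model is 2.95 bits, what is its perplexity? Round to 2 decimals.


Perplexity formula: PP = 2^H
H = 2.95
PP = 2^2.95
Decompose: 2^2.95 = 2^2 * 2^0.95
2^2 = 4, 2^0.95 ~ 1.9318727
PP ~ 4 * 1.9318727 = 7.7274908
Rounded to 2 decimals: 7.73

7.73


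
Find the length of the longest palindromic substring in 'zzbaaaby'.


Scanning 'zzbaaaby' for palindromic substrings.
Substring at positions 2-6: 'baaab'.
Check: reverse('baaab') = 'baaab' -> palindrome confirmed.
Neighbouring characters ('z' / 'y') break symmetry, so it cannot extend further.
No longer palindromic substring exists; longest length = 5

5


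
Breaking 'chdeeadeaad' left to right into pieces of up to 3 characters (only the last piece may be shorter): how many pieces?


'chdeeadeaad' has 11 characters.
Chunking with max size 3:
  Chunk 1: 'chd' (positions 0-2)
  Chunk 2: 'eea' (positions 3-5)
  Chunk 3: 'dea' (positions 6-8)
  Chunk 4: 'ad' (positions 9-10)
Total chunks: ceil(11 / 3) = 4

4


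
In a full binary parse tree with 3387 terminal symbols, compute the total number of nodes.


Leaf nodes (terminals): 3387
Internal nodes = n - 1 = 3387 - 1 = 3386
Total = leaves + internal = 3387 + 3386 = 6773

6773


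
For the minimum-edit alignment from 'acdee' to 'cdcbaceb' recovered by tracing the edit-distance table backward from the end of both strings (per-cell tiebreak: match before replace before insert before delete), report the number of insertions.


Edit distance = 6. Backtracking from cell (5, 8) with preference match > replace > insert > delete,
then listing the resulting alignment 'acdee' -> 'cdcbaceb' left to right:
  Step 1: insert 'c' [insertion #1]
  Step 2: replace a->d
  Step 3: keep 'c'
  Step 4: insert 'b' [insertion #2]
  Step 5: insert 'a' [insertion #3]
  Step 6: replace d->c
  Step 7: keep 'e'
  Step 8: replace e->b
Total insertions: 3

3


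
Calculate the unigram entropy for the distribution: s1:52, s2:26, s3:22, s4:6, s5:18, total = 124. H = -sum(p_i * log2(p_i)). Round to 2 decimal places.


Computing entropy H = -sum(p_i * log2(p_i)):
  s1: p = 52/124 = 0.4194, -p*log2(p) = 0.5258
  s2: p = 26/124 = 0.2097, -p*log2(p) = 0.4726
  s3: p = 22/124 = 0.1774, -p*log2(p) = 0.4426
  s4: p = 6/124 = 0.0484, -p*log2(p) = 0.2114
  s5: p = 18/124 = 0.1452, -p*log2(p) = 0.4042
H = sum of terms = 2.0566
Rounded to 2 decimals: 2.06

2.06


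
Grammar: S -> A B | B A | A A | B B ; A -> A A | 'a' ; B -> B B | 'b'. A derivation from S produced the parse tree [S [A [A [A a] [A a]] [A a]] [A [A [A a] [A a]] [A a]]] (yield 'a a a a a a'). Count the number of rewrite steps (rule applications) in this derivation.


Every bracketed nonterminal node [X ...] in the tree is produced by exactly one rule application.
Reading the tree off as a leftmost derivation:
  Step 1: S  =>  A A   (applied S -> A A)
  Step 2: A A  =>  A A A   (applied A -> A A)
  Step 3: A A A  =>  A A A A   (applied A -> A A)
  Step 4: A A A A  =>  a A A A   (applied A -> a)
  Step 5: a A A A  =>  a a A A   (applied A -> a)
  Step 6: a a A A  =>  a a a A   (applied A -> a)
  Step 7: a a a A  =>  a a a A A   (applied A -> A A)
  Step 8: a a a A A  =>  a a a A A A   (applied A -> A A)
  Step 9: a a a A A A  =>  a a a a A A   (applied A -> a)
  Step 10: a a a a A A  =>  a a a a a A   (applied A -> a)
  Step 11: a a a a a A  =>  a a a a a a   (applied A -> a)
Final yield: a a a a a a
Total rewrite steps: 11

11


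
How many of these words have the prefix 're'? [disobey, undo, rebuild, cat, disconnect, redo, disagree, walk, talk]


Checking each word for prefix 're':
  'disobey' -> no (count: 0)
  'undo' -> no (count: 0)
  'rebuild' -> YES, starts with 're' (count: 1)
  'cat' -> no (count: 1)
  'disconnect' -> no (count: 1)
  'redo' -> YES, starts with 're' (count: 2)
  'disagree' -> no (count: 2)
  'walk' -> no (count: 2)
  'talk' -> no (count: 2)
Total with prefix 're': 2

2


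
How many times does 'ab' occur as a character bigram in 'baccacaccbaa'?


Scanning 'baccacaccbaa' for bigram 'ab':
  Position 0: 'ba' -> no
  Position 1: 'ac' -> no
  Position 2: 'cc' -> no
  Position 3: 'ca' -> no
  Position 4: 'ac' -> no
  Position 5: 'ca' -> no
  Position 6: 'ac' -> no
  Position 7: 'cc' -> no
  Position 8: 'cb' -> no
  Position 9: 'ba' -> no
  Position 10: 'aa' -> no
Total matches: 0

0


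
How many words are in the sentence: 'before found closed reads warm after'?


Counting words by splitting on spaces:
  Word 1: 'before'
  Word 2: 'found'
  Word 3: 'closed'
  Word 4: 'reads'
  Word 5: 'warm'
  Word 6: 'after'
Total words: 6

6


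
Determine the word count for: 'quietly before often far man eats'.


Counting words by splitting on spaces:
  Word 1: 'quietly'
  Word 2: 'before'
  Word 3: 'often'
  Word 4: 'far'
  Word 5: 'man'
  Word 6: 'eats'
Total words: 6

6


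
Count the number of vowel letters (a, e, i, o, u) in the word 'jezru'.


Scanning each character of 'jezru':
  Position 1: 'j' -> consonant (running count: 0)
  Position 2: 'e' -> vowel (running count: 1)
  Position 3: 'z' -> consonant (running count: 1)
  Position 4: 'r' -> consonant (running count: 1)
  Position 5: 'u' -> vowel (running count: 2)
Total vowels: 2

2


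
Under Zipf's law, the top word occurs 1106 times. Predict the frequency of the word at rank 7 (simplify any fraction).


Zipf's law: freq(rank) = f1 / rank
f1 = 1106, rank = 7
freq = 1106 / 7
= 158

158


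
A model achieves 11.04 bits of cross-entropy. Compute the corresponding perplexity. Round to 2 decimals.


Perplexity formula: PP = 2^H
H = 11.04
PP = 2^11.04
Decompose: 2^11.04 = 2^11 * 2^0.04
2^11 = 2048, 2^0.04 ~ 1.0281138
PP ~ 2048 * 1.0281138 = 2105.5770624
Rounded to 2 decimals: 2105.58

2105.58


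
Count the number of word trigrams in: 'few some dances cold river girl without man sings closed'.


Word trigrams from [10] words:
  Trigram 1: (few some dances)
  Trigram 2: (some dances cold)
  Trigram 3: (dances cold river)
  Trigram 4: (cold river girl)
  Trigram 5: (river girl without)
  Trigram 6: (girl without man)
  Trigram 7: (without man sings)
  Trigram 8: (man sings closed)
Total word trigrams: 10 - 2 = 8

8


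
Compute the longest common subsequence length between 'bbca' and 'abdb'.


DP table for LCS of 'bbca' and 'abdb':
       a  b  d  b
    0  0  0  0  0
  b 0  0  1  1  1
  b 0  0  1  1  2
  c 0  0  1  1  2
  a 0  1  1  1  2
LCS: 'bb'
LCS length = 2

2


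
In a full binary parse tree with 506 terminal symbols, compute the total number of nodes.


Leaf nodes (terminals): 506
Internal nodes = n - 1 = 506 - 1 = 505
Total = leaves + internal = 506 + 505 = 1011

1011


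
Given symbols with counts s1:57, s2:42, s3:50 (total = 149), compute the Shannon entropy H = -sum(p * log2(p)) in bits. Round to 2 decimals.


Computing entropy H = -sum(p_i * log2(p_i)):
  s1: p = 57/149 = 0.3826, -p*log2(p) = 0.5303
  s2: p = 42/149 = 0.2819, -p*log2(p) = 0.5150
  s3: p = 50/149 = 0.3356, -p*log2(p) = 0.5286
H = sum of terms = 1.5739
Rounded to 2 decimals: 1.57

1.57


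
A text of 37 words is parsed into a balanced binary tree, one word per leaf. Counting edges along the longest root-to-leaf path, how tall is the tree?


In a balanced binary tree with n leaves the deepest leaf is ceil(log2(n)) edges below the root.
log2(37) = 5.2095
ceil(5.2095) = 6
height (edges) = 6

6


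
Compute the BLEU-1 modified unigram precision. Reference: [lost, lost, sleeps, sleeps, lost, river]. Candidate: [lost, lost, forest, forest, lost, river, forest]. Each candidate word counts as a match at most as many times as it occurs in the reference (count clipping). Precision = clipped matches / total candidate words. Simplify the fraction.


Reference word counts: {'lost': 3, 'river': 1, 'sleeps': 2}
Checking each candidate word (with clipping):
  'lost' -> in reference (ref count 3, used 1/3) -> match (matches: 1)
  'lost' -> in reference (ref count 3, used 2/3) -> match (matches: 2)
  'forest' -> not in reference -> no match (matches: 2)
  'forest' -> not in reference -> no match (matches: 2)
  'lost' -> in reference (ref count 3, used 3/3) -> match (matches: 3)
  'river' -> in reference (ref count 1, used 1/1) -> match (matches: 4)
  'forest' -> not in reference -> no match (matches: 4)
Clipped matches: 4, Candidate length: 7
Precision = 4/7

4/7


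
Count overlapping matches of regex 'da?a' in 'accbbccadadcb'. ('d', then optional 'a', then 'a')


Pattern: da?a means 'd', then optional 'a', then 'a'.
Scanning 'accbbccadadcb' position-by-position:
  Pos 0: window 'acc' -> no
  Pos 1: window 'ccb' -> no
  Pos 2: window 'cbb' -> no
  Pos 3: window 'bbc' -> no
  Pos 4: window 'bcc' -> no
  Pos 5: window 'cca' -> no
  Pos 6: window 'cad' -> no
  Pos 7: window 'ada' -> no
  Pos 8: window 'dad' -> MATCH
  Pos 9: window 'adc' -> no
  Pos 10: window 'dcb' -> no
  Pos 11: window 'cb' -> no
  Pos 12: window 'b' -> no
Total matches: 1

1


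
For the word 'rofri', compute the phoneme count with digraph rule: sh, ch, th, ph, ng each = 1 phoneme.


Parsing 'rofri' greedily, digraphs first:
  'r' -> consonant phoneme (phonemes so far: 1)
  'o' -> vowel phoneme (phonemes so far: 2)
  'f' -> consonant phoneme (phonemes so far: 3)
  'r' -> consonant phoneme (phonemes so far: 4)
  'i' -> vowel phoneme (phonemes so far: 5)
Total phonemes: 5

5


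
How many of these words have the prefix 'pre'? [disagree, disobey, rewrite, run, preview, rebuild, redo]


Checking each word for prefix 'pre':
  'disagree' -> no (count: 0)
  'disobey' -> no (count: 0)
  'rewrite' -> no (count: 0)
  'run' -> no (count: 0)
  'preview' -> YES, starts with 'pre' (count: 1)
  'rebuild' -> no (count: 1)
  'redo' -> no (count: 1)
Total with prefix 'pre': 1

1


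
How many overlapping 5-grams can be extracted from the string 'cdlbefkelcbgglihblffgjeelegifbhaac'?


String 'cdlbefkelcbgglihblffgjeelegifbhaac' has length L = 34.
Number of overlapping n-grams = L - n + 1
Substituting: 34 - 5 + 1 = 30

30


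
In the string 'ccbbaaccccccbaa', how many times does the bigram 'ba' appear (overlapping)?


Scanning 'ccbbaaccccccbaa' for bigram 'ba':
  Position 0: 'cc' -> no
  Position 1: 'cb' -> no
  Position 2: 'bb' -> no
  Position 3: 'ba' -> MATCH
  Position 4: 'aa' -> no
  Position 5: 'ac' -> no
  Position 6: 'cc' -> no
  Position 7: 'cc' -> no
  Position 8: 'cc' -> no
  Position 9: 'cc' -> no
  Position 10: 'cc' -> no
  Position 11: 'cb' -> no
  Position 12: 'ba' -> MATCH
  Position 13: 'aa' -> no
Total matches: 2

2


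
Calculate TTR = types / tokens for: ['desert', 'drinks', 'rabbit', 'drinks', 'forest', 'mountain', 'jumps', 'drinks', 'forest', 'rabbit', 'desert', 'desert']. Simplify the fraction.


Tokens: 12
Unique types: ('desert', 'drinks', 'forest', 'jumps', 'mountain', 'rabbit') = 6
TTR = 6/12
Simplify: divide both by 6 -> 1/2
TTR = 1/2

1/2


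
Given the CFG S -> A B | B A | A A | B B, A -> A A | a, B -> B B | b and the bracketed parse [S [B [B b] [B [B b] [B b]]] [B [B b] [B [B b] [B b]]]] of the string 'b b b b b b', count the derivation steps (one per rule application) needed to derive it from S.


Every bracketed nonterminal node [X ...] in the tree is produced by exactly one rule application.
Reading the tree off as a leftmost derivation:
  Step 1: S  =>  B B   (applied S -> B B)
  Step 2: B B  =>  B B B   (applied B -> B B)
  Step 3: B B B  =>  b B B   (applied B -> b)
  Step 4: b B B  =>  b B B B   (applied B -> B B)
  Step 5: b B B B  =>  b b B B   (applied B -> b)
  Step 6: b b B B  =>  b b b B   (applied B -> b)
  Step 7: b b b B  =>  b b b B B   (applied B -> B B)
  Step 8: b b b B B  =>  b b b b B   (applied B -> b)
  Step 9: b b b b B  =>  b b b b B B   (applied B -> B B)
  Step 10: b b b b B B  =>  b b b b b B   (applied B -> b)
  Step 11: b b b b b B  =>  b b b b b b   (applied B -> b)
Final yield: b b b b b b
Total rewrite steps: 11

11


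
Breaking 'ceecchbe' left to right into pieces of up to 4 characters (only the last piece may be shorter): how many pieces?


'ceecchbe' has 8 characters.
Chunking with max size 4:
  Chunk 1: 'ceec' (positions 0-3)
  Chunk 2: 'chbe' (positions 4-7)
Total chunks: ceil(8 / 4) = 2

2


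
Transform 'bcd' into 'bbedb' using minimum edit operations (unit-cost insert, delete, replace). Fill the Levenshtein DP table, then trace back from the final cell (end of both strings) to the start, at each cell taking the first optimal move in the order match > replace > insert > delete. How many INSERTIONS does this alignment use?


Edit distance = 3. Backtracking from cell (3, 5) with preference match > replace > insert > delete,
then listing the resulting alignment 'bcd' -> 'bbedb' left to right:
  Step 1: insert 'b' [insertion #1]
  Step 2: keep 'b'
  Step 3: replace c->e
  Step 4: keep 'd'
  Step 5: insert 'b' [insertion #2]
Total insertions: 2

2


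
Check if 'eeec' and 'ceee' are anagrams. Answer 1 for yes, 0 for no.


Sort characters of 'eeec': 'ceee'
Sort characters of 'ceee': 'ceee'
Sorted forms match -> they ARE anagrams
Result: 1

1


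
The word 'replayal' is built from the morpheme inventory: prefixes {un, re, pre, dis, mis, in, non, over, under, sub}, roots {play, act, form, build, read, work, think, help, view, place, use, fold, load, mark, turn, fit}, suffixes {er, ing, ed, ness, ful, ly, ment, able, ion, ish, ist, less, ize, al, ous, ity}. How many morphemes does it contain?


Segmenting 'replayal' against the inventory:
  're' -> prefix (morpheme 1)
  'play' -> root (morpheme 2)
  'al' -> suffix (morpheme 3)
Total morphemes: 3

3


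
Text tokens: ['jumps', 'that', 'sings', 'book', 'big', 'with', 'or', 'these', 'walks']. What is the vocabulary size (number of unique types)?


Listing all tokens and tracking unique types:
  Token 1: 'jumps' -> NEW (unique so far: 1)
  Token 2: 'that' -> NEW (unique so far: 2)
  Token 3: 'sings' -> NEW (unique so far: 3)
  Token 4: 'book' -> NEW (unique so far: 4)
  Token 5: 'big' -> NEW (unique so far: 5)
  Token 6: 'with' -> NEW (unique so far: 6)
  Token 7: 'or' -> NEW (unique so far: 7)
  Token 8: 'these' -> NEW (unique so far: 8)
  Token 9: 'walks' -> NEW (unique so far: 9)
Unique types: ('big', 'book', 'jumps', 'or', 'sings', 'that', 'these', 'walks', 'with')
Vocabulary size: 9

9


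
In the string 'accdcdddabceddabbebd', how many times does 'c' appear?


Scanning 'accdcdddabceddabbebd' for 'c':
  Position 1: 'c' -> MATCH (count: 1)
  Position 2: 'c' -> MATCH (count: 2)
  Position 4: 'c' -> MATCH (count: 3)
  Position 10: 'c' -> MATCH (count: 4)
Total occurrences of 'c': 4

4


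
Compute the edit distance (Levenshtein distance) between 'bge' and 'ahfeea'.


Building DP table for s1='bge' (len 3) and s2='ahfeea' (len 6):
       a  h  f  e  e  a
    0  1  2  3  4  5  6
  b 1  1  2  3  4  5  6
  g 2  2  2  3  4  5  6
  e 3  3  3  3  3  4  5
Edit distance = dp[3][6] = 5

5


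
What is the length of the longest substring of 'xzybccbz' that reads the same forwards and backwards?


Scanning 'xzybccbz' for palindromic substrings.
Substring at positions 3-6: 'bccb'.
Check: reverse('bccb') = 'bccb' -> palindrome confirmed.
Neighbouring characters ('y' / 'z') break symmetry, so it cannot extend further.
No longer palindromic substring exists; longest length = 4

4


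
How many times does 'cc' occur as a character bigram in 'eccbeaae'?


Scanning 'eccbeaae' for bigram 'cc':
  Position 0: 'ec' -> no
  Position 1: 'cc' -> MATCH
  Position 2: 'cb' -> no
  Position 3: 'be' -> no
  Position 4: 'ea' -> no
  Position 5: 'aa' -> no
  Position 6: 'ae' -> no
Total matches: 1

1


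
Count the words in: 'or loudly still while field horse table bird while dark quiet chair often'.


Counting words by splitting on spaces:
  Word 1: 'or'
  Word 2: 'loudly'
  Word 3: 'still'
  Word 4: 'while'
  Word 5: 'field'
  Word 6: 'horse'
  Word 7: 'table'
  Word 8: 'bird'
  Word 9: 'while'
  Word 10: 'dark'
  Word 11: 'quiet'
  Word 12: 'chair'
  Word 13: 'often'
Total words: 13

13


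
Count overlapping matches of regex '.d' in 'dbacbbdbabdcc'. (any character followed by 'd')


Pattern: .d means any character followed by 'd'.
Scanning 'dbacbbdbabdcc' position-by-position:
  Pos 0: window 'db' -> no
  Pos 1: window 'ba' -> no
  Pos 2: window 'ac' -> no
  Pos 3: window 'cb' -> no
  Pos 4: window 'bb' -> no
  Pos 5: window 'bd' -> MATCH
  Pos 6: window 'db' -> no
  Pos 7: window 'ba' -> no
  Pos 8: window 'ab' -> no
  Pos 9: window 'bd' -> MATCH
  Pos 10: window 'dc' -> no
  Pos 11: window 'cc' -> no
  Pos 12: window 'c' -> no
Total matches: 2

2


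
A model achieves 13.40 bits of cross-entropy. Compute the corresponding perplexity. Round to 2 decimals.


Perplexity formula: PP = 2^H
H = 13.40
PP = 2^13.40
Decompose: 2^13.40 = 2^13 * 2^0.40
2^13 = 8192, 2^0.40 ~ 1.3195079
PP ~ 8192 * 1.3195079 = 10809.4087168
Rounded to 2 decimals: 10809.41

10809.41


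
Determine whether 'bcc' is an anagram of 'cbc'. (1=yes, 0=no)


Sort characters of 'bcc': 'bcc'
Sort characters of 'cbc': 'bcc'
Sorted forms match -> they ARE anagrams
Result: 1

1


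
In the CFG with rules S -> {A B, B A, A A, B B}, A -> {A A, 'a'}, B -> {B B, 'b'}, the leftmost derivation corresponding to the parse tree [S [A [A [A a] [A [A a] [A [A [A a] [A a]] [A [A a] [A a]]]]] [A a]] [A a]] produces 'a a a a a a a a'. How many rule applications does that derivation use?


Every bracketed nonterminal node [X ...] in the tree is produced by exactly one rule application.
Reading the tree off as a leftmost derivation:
  Step 1: S  =>  A A   (applied S -> A A)
  Step 2: A A  =>  A A A   (applied A -> A A)
  Step 3: A A A  =>  A A A A   (applied A -> A A)
  Step 4: A A A A  =>  a A A A   (applied A -> a)
  Step 5: a A A A  =>  a A A A A   (applied A -> A A)
  Step 6: a A A A A  =>  a a A A A   (applied A -> a)
  Step 7: a a A A A  =>  a a A A A A   (applied A -> A A)
  Step 8: a a A A A A  =>  a a A A A A A   (applied A -> A A)
  Step 9: a a A A A A A  =>  a a a A A A A   (applied A -> a)
  Step 10: a a a A A A A  =>  a a a a A A A   (applied A -> a)
  Step 11: a a a a A A A  =>  a a a a A A A A   (applied A -> A A)
  Step 12: a a a a A A A A  =>  a a a a a A A A   (applied A -> a)
  Step 13: a a a a a A A A  =>  a a a a a a A A   (applied A -> a)
  Step 14: a a a a a a A A  =>  a a a a a a a A   (applied A -> a)
  Step 15: a a a a a a a A  =>  a a a a a a a a   (applied A -> a)
Final yield: a a a a a a a a
Total rewrite steps: 15

15


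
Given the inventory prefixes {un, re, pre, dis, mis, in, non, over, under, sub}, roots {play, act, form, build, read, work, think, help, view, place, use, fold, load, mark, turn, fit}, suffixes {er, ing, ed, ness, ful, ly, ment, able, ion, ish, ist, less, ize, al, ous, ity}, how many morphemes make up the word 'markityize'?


Segmenting 'markityize' against the inventory:
  'mark' -> root (morpheme 1)
  'ity' -> suffix (morpheme 2)
  'ize' -> suffix (morpheme 3)
Total morphemes: 3

3


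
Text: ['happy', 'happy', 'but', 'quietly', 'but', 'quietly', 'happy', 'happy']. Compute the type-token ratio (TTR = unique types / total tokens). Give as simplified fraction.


Tokens: 8
Unique types: ('but', 'happy', 'quietly') = 3
TTR = 3/8
Already in lowest terms.

3/8


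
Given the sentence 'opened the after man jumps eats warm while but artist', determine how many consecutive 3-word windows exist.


Word trigrams from [10] words:
  Trigram 1: (opened the after)
  Trigram 2: (the after man)
  Trigram 3: (after man jumps)
  Trigram 4: (man jumps eats)
  Trigram 5: (jumps eats warm)
  Trigram 6: (eats warm while)
  Trigram 7: (warm while but)
  Trigram 8: (while but artist)
Total word trigrams: 10 - 2 = 8

8


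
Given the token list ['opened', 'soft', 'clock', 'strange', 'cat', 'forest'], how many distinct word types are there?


Listing all tokens and tracking unique types:
  Token 1: 'opened' -> NEW (unique so far: 1)
  Token 2: 'soft' -> NEW (unique so far: 2)
  Token 3: 'clock' -> NEW (unique so far: 3)
  Token 4: 'strange' -> NEW (unique so far: 4)
  Token 5: 'cat' -> NEW (unique so far: 5)
  Token 6: 'forest' -> NEW (unique so far: 6)
Unique types: ('cat', 'clock', 'forest', 'opened', 'soft', 'strange')
Vocabulary size: 6

6


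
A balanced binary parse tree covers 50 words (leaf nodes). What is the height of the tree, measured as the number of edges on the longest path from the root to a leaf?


In a balanced binary tree with n leaves the deepest leaf is ceil(log2(n)) edges below the root.
log2(50) = 5.6439
ceil(5.6439) = 6
height (edges) = 6

6


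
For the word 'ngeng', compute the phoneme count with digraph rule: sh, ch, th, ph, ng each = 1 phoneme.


Parsing 'ngeng' greedily, digraphs first:
  'ng' -> digraph (1 consonant phoneme) (phonemes so far: 1)
  'e' -> vowel phoneme (phonemes so far: 2)
  'ng' -> digraph (1 consonant phoneme) (phonemes so far: 3)
Total phonemes: 3

3


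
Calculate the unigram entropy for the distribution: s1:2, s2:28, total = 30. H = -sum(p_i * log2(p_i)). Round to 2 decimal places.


Computing entropy H = -sum(p_i * log2(p_i)):
  s1: p = 2/30 = 0.0667, -p*log2(p) = 0.2605
  s2: p = 28/30 = 0.9333, -p*log2(p) = 0.0929
H = sum of terms = 0.3534
Rounded to 2 decimals: 0.35

0.35


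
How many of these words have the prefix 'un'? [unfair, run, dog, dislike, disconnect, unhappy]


Checking each word for prefix 'un':
  'unfair' -> YES, starts with 'un' (count: 1)
  'run' -> no (count: 1)
  'dog' -> no (count: 1)
  'dislike' -> no (count: 1)
  'disconnect' -> no (count: 1)
  'unhappy' -> YES, starts with 'un' (count: 2)
Total with prefix 'un': 2

2


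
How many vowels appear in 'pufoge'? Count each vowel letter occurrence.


Scanning each character of 'pufoge':
  Position 1: 'p' -> consonant (running count: 0)
  Position 2: 'u' -> vowel (running count: 1)
  Position 3: 'f' -> consonant (running count: 1)
  Position 4: 'o' -> vowel (running count: 2)
  Position 5: 'g' -> consonant (running count: 2)
  Position 6: 'e' -> vowel (running count: 3)
Total vowels: 3

3


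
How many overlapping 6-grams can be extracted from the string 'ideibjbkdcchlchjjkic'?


String 'ideibjbkdcchlchjjkic' has length L = 20.
Number of overlapping n-grams = L - n + 1
Substituting: 20 - 6 + 1 = 15

15


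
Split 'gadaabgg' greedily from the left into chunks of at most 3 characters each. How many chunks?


'gadaabgg' has 8 characters.
Chunking with max size 3:
  Chunk 1: 'gad' (positions 0-2)
  Chunk 2: 'aab' (positions 3-5)
  Chunk 3: 'gg' (positions 6-7)
Total chunks: ceil(8 / 3) = 3

3


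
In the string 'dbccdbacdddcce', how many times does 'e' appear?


Scanning 'dbccdbacdddcce' for 'e':
  Position 13: 'e' -> MATCH (count: 1)
Total occurrences of 'e': 1

1


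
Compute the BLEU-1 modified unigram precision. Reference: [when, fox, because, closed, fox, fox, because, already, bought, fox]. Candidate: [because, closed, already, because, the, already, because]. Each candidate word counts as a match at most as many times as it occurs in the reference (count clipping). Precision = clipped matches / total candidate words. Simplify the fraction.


Reference word counts: {'already': 1, 'because': 2, 'bought': 1, 'closed': 1, 'fox': 4, 'when': 1}
Checking each candidate word (with clipping):
  'because' -> in reference (ref count 2, used 1/2) -> match (matches: 1)
  'closed' -> in reference (ref count 1, used 1/1) -> match (matches: 2)
  'already' -> in reference (ref count 1, used 1/1) -> match (matches: 3)
  'because' -> in reference (ref count 2, used 2/2) -> match (matches: 4)
  'the' -> not in reference -> no match (matches: 4)
  'already' -> ref count 1 already used up (1/1) -> clipped, no match (matches: 4)
  'because' -> ref count 2 already used up (2/2) -> clipped, no match (matches: 4)
Clipped matches: 4, Candidate length: 7
Precision = 4/7

4/7


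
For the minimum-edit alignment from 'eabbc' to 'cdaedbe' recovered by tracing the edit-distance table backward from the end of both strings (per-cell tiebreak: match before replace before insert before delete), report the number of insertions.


Edit distance = 5. Backtracking from cell (5, 7) with preference match > replace > insert > delete,
then listing the resulting alignment 'eabbc' -> 'cdaedbe' left to right:
  Step 1: insert 'c' [insertion #1]
  Step 2: replace e->d
  Step 3: keep 'a'
  Step 4: insert 'e' [insertion #2]
  Step 5: replace b->d
  Step 6: keep 'b'
  Step 7: replace c->e
Total insertions: 2

2


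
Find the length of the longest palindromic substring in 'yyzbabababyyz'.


Scanning 'yyzbabababyyz' for palindromic substrings.
Substring at positions 3-9: 'bababab'.
Check: reverse('bababab') = 'bababab' -> palindrome confirmed.
Neighbouring characters ('z' / 'y') break symmetry, so it cannot extend further.
No longer palindromic substring exists; longest length = 7

7


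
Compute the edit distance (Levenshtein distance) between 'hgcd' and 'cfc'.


Building DP table for s1='hgcd' (len 4) and s2='cfc' (len 3):
       c  f  c
    0  1  2  3
  h 1  1  2  3
  g 2  2  2  3
  c 3  2  3  2
  d 4  3  3  3
Edit distance = dp[4][3] = 3

3


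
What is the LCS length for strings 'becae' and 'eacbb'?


DP table for LCS of 'becae' and 'eacbb':
       e  a  c  b  b
    0  0  0  0  0  0
  b 0  0  0  0  1  1
  e 0  1  1  1  1  1
  c 0  1  1  2  2  2
  a 0  1  2  2  2  2
  e 0  1  2  2  2  2
LCS: 'ec'
LCS length = 2

2


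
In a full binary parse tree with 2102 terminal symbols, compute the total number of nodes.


Leaf nodes (terminals): 2102
Internal nodes = n - 1 = 2102 - 1 = 2101
Total = leaves + internal = 2102 + 2101 = 4203

4203


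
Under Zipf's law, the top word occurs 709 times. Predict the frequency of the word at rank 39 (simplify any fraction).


Zipf's law: freq(rank) = f1 / rank
f1 = 709, rank = 39
freq = 709 / 39
GCD(709, 39) = 1
Simplified: 709/39

709/39


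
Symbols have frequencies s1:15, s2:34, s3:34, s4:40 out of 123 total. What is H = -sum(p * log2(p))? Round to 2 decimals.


Computing entropy H = -sum(p_i * log2(p_i)):
  s1: p = 15/123 = 0.1220, -p*log2(p) = 0.3702
  s2: p = 34/123 = 0.2764, -p*log2(p) = 0.5128
  s3: p = 34/123 = 0.2764, -p*log2(p) = 0.5128
  s4: p = 40/123 = 0.3252, -p*log2(p) = 0.5270
H = sum of terms = 1.9228
Rounded to 2 decimals: 1.92

1.92


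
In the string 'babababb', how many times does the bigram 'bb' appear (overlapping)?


Scanning 'babababb' for bigram 'bb':
  Position 0: 'ba' -> no
  Position 1: 'ab' -> no
  Position 2: 'ba' -> no
  Position 3: 'ab' -> no
  Position 4: 'ba' -> no
  Position 5: 'ab' -> no
  Position 6: 'bb' -> MATCH
Total matches: 1

1


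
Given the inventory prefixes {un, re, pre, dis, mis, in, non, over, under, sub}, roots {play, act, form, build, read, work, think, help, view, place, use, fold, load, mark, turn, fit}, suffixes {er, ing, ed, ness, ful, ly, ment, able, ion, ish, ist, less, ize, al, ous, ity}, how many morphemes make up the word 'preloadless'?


Segmenting 'preloadless' against the inventory:
  'pre' -> prefix (morpheme 1)
  'load' -> root (morpheme 2)
  'less' -> suffix (morpheme 3)
Total morphemes: 3

3


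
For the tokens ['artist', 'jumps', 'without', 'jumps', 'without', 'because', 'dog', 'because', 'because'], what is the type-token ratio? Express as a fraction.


Tokens: 9
Unique types: ('artist', 'because', 'dog', 'jumps', 'without') = 5
TTR = 5/9
Already in lowest terms.

5/9


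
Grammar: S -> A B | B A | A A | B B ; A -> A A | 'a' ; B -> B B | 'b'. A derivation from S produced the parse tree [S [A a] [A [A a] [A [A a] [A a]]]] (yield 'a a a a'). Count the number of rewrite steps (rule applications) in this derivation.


Every bracketed nonterminal node [X ...] in the tree is produced by exactly one rule application.
Reading the tree off as a leftmost derivation:
  Step 1: S  =>  A A   (applied S -> A A)
  Step 2: A A  =>  a A   (applied A -> a)
  Step 3: a A  =>  a A A   (applied A -> A A)
  Step 4: a A A  =>  a a A   (applied A -> a)
  Step 5: a a A  =>  a a A A   (applied A -> A A)
  Step 6: a a A A  =>  a a a A   (applied A -> a)
  Step 7: a a a A  =>  a a a a   (applied A -> a)
Final yield: a a a a
Total rewrite steps: 7

7


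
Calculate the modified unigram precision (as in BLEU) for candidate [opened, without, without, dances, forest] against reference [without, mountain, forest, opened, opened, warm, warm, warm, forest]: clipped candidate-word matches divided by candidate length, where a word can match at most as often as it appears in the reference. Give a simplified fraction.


Reference word counts: {'forest': 2, 'mountain': 1, 'opened': 2, 'warm': 3, 'without': 1}
Checking each candidate word (with clipping):
  'opened' -> in reference (ref count 2, used 1/2) -> match (matches: 1)
  'without' -> in reference (ref count 1, used 1/1) -> match (matches: 2)
  'without' -> ref count 1 already used up (1/1) -> clipped, no match (matches: 2)
  'dances' -> not in reference -> no match (matches: 2)
  'forest' -> in reference (ref count 2, used 1/2) -> match (matches: 3)
Clipped matches: 3, Candidate length: 5
Precision = 3/5

3/5


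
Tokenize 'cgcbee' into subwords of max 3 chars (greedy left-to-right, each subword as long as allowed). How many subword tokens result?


'cgcbee' has 6 characters.
Chunking with max size 3:
  Chunk 1: 'cgc' (positions 0-2)
  Chunk 2: 'bee' (positions 3-5)
Total chunks: ceil(6 / 3) = 2

2


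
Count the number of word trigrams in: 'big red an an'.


Word trigrams from [4] words:
  Trigram 1: (big red an)
  Trigram 2: (red an an)
Total word trigrams: 4 - 2 = 2

2


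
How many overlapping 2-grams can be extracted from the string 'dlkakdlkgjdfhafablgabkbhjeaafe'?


String 'dlkakdlkgjdfhafablgabkbhjeaafe' has length L = 30.
Number of overlapping n-grams = L - n + 1
Substituting: 30 - 2 + 1 = 29

29


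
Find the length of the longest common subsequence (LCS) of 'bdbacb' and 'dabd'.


DP table for LCS of 'bdbacb' and 'dabd':
       d  a  b  d
    0  0  0  0  0
  b 0  0  0  1  1
  d 0  1  1  1  2
  b 0  1  1  2  2
  a 0  1  2  2  2
  c 0  1  2  2  2
  b 0  1  2  3  3
LCS: 'dab'
LCS length = 3

3


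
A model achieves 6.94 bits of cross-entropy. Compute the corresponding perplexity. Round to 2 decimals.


Perplexity formula: PP = 2^H
H = 6.94
PP = 2^6.94
Decompose: 2^6.94 = 2^6 * 2^0.94
2^6 = 64, 2^0.94 ~ 1.9185282
PP ~ 64 * 1.9185282 = 122.7858048
Rounded to 2 decimals: 122.79

122.79


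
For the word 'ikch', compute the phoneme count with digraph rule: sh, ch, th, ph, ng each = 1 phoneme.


Parsing 'ikch' greedily, digraphs first:
  'i' -> vowel phoneme (phonemes so far: 1)
  'k' -> consonant phoneme (phonemes so far: 2)
  'ch' -> digraph (1 consonant phoneme) (phonemes so far: 3)
Total phonemes: 3

3


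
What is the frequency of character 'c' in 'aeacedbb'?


Scanning 'aeacedbb' for 'c':
  Position 3: 'c' -> MATCH (count: 1)
Total occurrences of 'c': 1

1


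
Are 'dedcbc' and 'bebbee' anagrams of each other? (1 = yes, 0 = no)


Sort characters of 'dedcbc': 'bccdde'
Sort characters of 'bebbee': 'bbbeee'
Sorted forms differ -> they are NOT anagrams
Result: 0

0
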